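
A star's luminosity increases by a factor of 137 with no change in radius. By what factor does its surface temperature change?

P ∝ T⁴ ⇒ T ∝ P^(1/4), so T scales by (137)^(1/4) = 3.42.

factor ≈ 3.42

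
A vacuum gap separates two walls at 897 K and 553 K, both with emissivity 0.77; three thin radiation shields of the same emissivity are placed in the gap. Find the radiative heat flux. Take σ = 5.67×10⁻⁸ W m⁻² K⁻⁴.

Each of the 4 gaps contributes resistance (2/ε − 1) = 2/0.77 − 1 = 1.597; total = 6.390.
q = σ(T₁⁴ − T₂⁴) / 6.390 = 5.67×10⁻⁸ × 5.54×10^11 / 6.390 = 4910 W/m².

q ≈ 4910 W/m²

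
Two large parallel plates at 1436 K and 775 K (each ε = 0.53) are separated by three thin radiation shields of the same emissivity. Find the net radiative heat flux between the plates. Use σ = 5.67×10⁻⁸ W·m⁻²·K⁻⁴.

Each of the 4 gaps contributes resistance (2/ε − 1) = 2/0.53 − 1 = 2.774; total = 11.09.
q = σ(T₁⁴ − T₂⁴) / 11.09 = 5.67×10⁻⁸ × 3.89×10^12 / 11.09 = 19900 W/m².

q ≈ 19900 W/m²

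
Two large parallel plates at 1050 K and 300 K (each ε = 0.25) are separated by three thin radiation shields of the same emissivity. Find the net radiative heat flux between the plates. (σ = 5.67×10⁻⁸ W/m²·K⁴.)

Each of the 4 gaps contributes resistance (2/ε − 1) = 2/0.25 − 1 = 7.000; total = 28.00.
q = σ(T₁⁴ − T₂⁴) / 28.00 = 5.67×10⁻⁸ × 1.21×10^12 / 28.00 = 2440 W/m².

q ≈ 2440 W/m²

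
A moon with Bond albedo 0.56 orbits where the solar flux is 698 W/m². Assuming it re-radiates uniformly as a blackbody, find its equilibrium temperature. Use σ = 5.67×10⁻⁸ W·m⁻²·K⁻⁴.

Power absorbed = (1−a)S·πR²; power emitted = 4πR²σT⁴. Equating and cancelling πR²:
T = ((1−a)S / 4σ)^(1/4) = (307 / (4 × 5.67×10⁻⁸))^(1/4) = (1.35×10^9)^(1/4).
T = 192 K.

T ≈ 192 K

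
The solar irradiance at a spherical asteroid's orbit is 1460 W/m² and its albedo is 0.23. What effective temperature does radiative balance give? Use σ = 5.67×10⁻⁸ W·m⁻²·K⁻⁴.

Power absorbed = (1−a)S·πR²; power emitted = 4πR²σT⁴. Equating and cancelling πR²:
T = ((1−a)S / 4σ)^(1/4) = (1120 / (4 × 5.67×10⁻⁸))^(1/4) = (4.96×10^9)^(1/4).
T = 265 K.

T ≈ 265 K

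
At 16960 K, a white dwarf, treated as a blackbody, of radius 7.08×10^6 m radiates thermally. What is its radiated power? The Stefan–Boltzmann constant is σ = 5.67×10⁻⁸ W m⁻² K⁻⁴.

P ≈ 2.96×10^24 W

A = 4πr² = 4π × (7.08×10^6)² = 6.30×10^14 m².
P = σAT⁴ = 5.67×10⁻⁸ × 6.30×10^14 × (16960)⁴ = 5.67×10⁻⁸ × 6.30×10^14 × 8.27×10^16.
P = 2.96×10^24 W.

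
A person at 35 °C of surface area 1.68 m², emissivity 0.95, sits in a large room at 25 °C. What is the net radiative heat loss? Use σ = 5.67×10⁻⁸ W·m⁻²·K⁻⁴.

Convert: 35 °C = 308 K; 25 °C = 298 K.
Q = εσA(T⁴ − T_s⁴). T⁴ − T_s⁴ = (308)⁴ − (298)⁴ = 9.00×10^9 − 7.89×10^9 = 1.11×10^9 K⁴.
Q = 0.95 × 5.67×10⁻⁸ × 1.68 × 1.11×10^9 = 101 W.

Q ≈ 101 W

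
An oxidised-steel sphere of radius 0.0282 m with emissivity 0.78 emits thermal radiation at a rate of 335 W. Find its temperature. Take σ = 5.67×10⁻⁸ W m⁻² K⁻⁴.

T ≈ 933 K

A = 4πr² = 4π × (0.0282)² = 9.99×10^-3 m².
From P = εσAT⁴, T = (P / εσA)^(1/4) = (335 / (0.78 × 5.67×10⁻⁸ × 9.99×10^-3))^(1/4).
T = (7.58×10^11)^(1/4) = 933 K.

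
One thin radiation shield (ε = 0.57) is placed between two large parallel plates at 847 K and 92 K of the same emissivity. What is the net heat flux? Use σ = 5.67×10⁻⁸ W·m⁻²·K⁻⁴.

q ≈ 5820 W/m²

Each of the 2 gaps contributes resistance (2/ε − 1) = 2/0.57 − 1 = 2.509; total = 5.018.
q = σ(T₁⁴ − T₂⁴) / 5.018 = 5.67×10⁻⁸ × 5.15×10^11 / 5.018 = 5820 W/m².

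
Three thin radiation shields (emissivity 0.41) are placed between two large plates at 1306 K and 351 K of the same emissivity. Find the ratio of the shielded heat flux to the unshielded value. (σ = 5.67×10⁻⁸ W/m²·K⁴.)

ratio ≈ 0.250

With N identical shields there are N+1 = 4 gaps in series, each with the same radiative resistance, so the flux falls to 1/(N+1) of its unshielded value.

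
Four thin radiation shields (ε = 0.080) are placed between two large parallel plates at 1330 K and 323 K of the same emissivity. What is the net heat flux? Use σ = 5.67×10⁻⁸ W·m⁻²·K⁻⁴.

q ≈ 1470 W/m²

Each of the 5 gaps contributes resistance (2/ε − 1) = 2/0.080 − 1 = 24.00; total = 120.0.
q = σ(T₁⁴ − T₂⁴) / 120.0 = 5.67×10⁻⁸ × 3.12×10^12 / 120.0 = 1470 W/m².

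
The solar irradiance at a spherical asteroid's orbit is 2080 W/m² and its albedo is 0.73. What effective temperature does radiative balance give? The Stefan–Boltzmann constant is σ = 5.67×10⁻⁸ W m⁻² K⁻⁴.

Power absorbed = (1−a)S·πR²; power emitted = 4πR²σT⁴. Equating and cancelling πR²:
T = ((1−a)S / 4σ)^(1/4) = (562 / (4 × 5.67×10⁻⁸))^(1/4) = (2.48×10^9)^(1/4).
T = 223 K.

T ≈ 223 K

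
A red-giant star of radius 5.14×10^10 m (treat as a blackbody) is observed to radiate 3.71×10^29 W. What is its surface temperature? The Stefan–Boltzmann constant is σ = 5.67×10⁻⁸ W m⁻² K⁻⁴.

A = 4πr² = 4π × (5.14×10^10)² = 3.32×10^22 m².
From P = σAT⁴, T = (P / σA)^(1/4) = (3.71×10^29 / (5.67×10⁻⁸ × 3.32×10^22))^(1/4).
T = (1.97×10^14)^(1/4) = 3750 K.

T ≈ 3750 K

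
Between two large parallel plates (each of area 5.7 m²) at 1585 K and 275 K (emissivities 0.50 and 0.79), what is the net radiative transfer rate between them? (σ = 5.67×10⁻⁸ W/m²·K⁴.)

Q ≈ 8.99×10^5 W

For two large parallel gray plates, q = σ(T₁⁴ − T₂⁴) / (1/ε₁ + 1/ε₂ − 1).
1/ε₁ + 1/ε₂ − 1 = 1/0.50 + 1/0.79 − 1 = 2.266.
T₁⁴ − T₂⁴ = 6.31×10^12 − 5.72×10^9 = 6.31×10^12 K⁴.
q = 5.67×10⁻⁸ × 6.31×10^12 / 2.266 = 1.58×10^5 W/m².
Q = q·A = 1.58×10^5 × 5.7 = 8.99×10^5 W.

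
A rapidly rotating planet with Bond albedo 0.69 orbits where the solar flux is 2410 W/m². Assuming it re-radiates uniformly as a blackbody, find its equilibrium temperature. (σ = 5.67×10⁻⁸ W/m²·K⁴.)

T ≈ 240 K

Power absorbed = (1−a)S·πR²; power emitted = 4πR²σT⁴. Equating and cancelling πR²:
T = ((1−a)S / 4σ)^(1/4) = (747 / (4 × 5.67×10⁻⁸))^(1/4) = (3.29×10^9)^(1/4).
T = 240 K.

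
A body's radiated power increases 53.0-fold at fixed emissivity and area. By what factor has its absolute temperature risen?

P ∝ T⁴ ⇒ T ∝ P^(1/4), so T scales by (53.0)^(1/4) = 2.70.

factor ≈ 2.70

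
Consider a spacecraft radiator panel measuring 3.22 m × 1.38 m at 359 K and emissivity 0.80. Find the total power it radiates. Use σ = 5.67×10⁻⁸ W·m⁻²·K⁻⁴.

A = 3.22 × 1.38 = 4.44 m².
Stefan–Boltzmann: P = εσAT⁴ = 0.80 × 5.67×10⁻⁸ × 4.44 × (359)⁴ = 0.80 × 5.67×10⁻⁸ × 4.44 × 1.66×10^10.
P = 3350 W.

P ≈ 3350 W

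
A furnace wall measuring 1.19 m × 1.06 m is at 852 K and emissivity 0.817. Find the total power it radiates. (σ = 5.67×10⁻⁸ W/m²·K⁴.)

A = 1.19 × 1.06 = 1.26 m².
Stefan–Boltzmann: P = εσAT⁴ = 0.817 × 5.67×10⁻⁸ × 1.26 × (852)⁴ = 0.817 × 5.67×10⁻⁸ × 1.26 × 5.27×10^11.
P = 30800 W.

P ≈ 30800 W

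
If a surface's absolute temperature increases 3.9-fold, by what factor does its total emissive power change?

P ∝ T⁴, so the power scales as (3.9)⁴ = 231.

factor ≈ 231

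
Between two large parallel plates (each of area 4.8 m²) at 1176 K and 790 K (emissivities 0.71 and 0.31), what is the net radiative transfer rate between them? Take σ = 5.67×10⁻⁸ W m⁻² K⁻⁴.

Q ≈ 1.14×10^5 W

For two large parallel gray plates, q = σ(T₁⁴ − T₂⁴) / (1/ε₁ + 1/ε₂ − 1).
1/ε₁ + 1/ε₂ − 1 = 1/0.71 + 1/0.31 − 1 = 3.634.
T₁⁴ − T₂⁴ = 1.91×10^12 − 3.90×10^11 = 1.52×10^12 K⁴.
q = 5.67×10⁻⁸ × 1.52×10^12 / 3.634 = 23800 W/m².
Q = q·A = 23800 × 4.8 = 1.14×10^5 W.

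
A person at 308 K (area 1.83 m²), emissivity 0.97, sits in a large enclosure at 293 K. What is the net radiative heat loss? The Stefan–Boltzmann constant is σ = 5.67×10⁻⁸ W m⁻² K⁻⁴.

Q = εσA(T⁴ − T_s⁴). T⁴ − T_s⁴ = (308)⁴ − (293)⁴ = 9.00×10^9 − 7.37×10^9 = 1.63×10^9 K⁴.
Q = 0.97 × 5.67×10⁻⁸ × 1.83 × 1.63×10^9 = 164 W.

Q ≈ 164 W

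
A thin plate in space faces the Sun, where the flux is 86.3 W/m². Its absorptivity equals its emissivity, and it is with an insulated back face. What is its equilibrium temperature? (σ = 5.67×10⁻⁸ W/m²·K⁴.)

T ≈ 198 K

Absorbed flux αS = emitted flux εσT⁴ (one radiating face); with α = ε, T = (S/σ)^(1/4).
T = (86.3 / 5.67×10⁻⁸)^(1/4) = (1.52×10^9)^(1/4).
T = 198 K.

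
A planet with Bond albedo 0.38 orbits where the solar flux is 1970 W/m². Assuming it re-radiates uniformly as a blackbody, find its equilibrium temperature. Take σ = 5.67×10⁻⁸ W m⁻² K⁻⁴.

Power absorbed = (1−a)S·πR²; power emitted = 4πR²σT⁴. Equating and cancelling πR²:
T = ((1−a)S / 4σ)^(1/4) = (1220 / (4 × 5.67×10⁻⁸))^(1/4) = (5.39×10^9)^(1/4).
T = 271 K.

T ≈ 271 K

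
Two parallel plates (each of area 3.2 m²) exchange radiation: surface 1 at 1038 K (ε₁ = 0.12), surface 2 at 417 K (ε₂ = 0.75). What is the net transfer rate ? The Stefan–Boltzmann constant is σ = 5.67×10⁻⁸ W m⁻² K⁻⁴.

For two large parallel gray plates, q = σ(T₁⁴ − T₂⁴) / (1/ε₁ + 1/ε₂ − 1).
1/ε₁ + 1/ε₂ − 1 = 1/0.12 + 1/0.75 − 1 = 8.667.
T₁⁴ − T₂⁴ = 1.16×10^12 − 3.02×10^10 = 1.13×10^12 K⁴.
q = 5.67×10⁻⁸ × 1.13×10^12 / 8.667 = 7400 W/m².
Q = q·A = 7400 × 3.2 = 23700 W.

Q ≈ 23700 W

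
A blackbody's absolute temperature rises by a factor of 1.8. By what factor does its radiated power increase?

factor ≈ 10.5

P ∝ T⁴, so the power scales as (1.8)⁴ = 10.5.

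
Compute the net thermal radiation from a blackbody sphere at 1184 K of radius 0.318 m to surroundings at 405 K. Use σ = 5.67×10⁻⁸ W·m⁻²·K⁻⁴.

Q ≈ 1.40×10^5 W

A = 4πr² = 4π × (0.318)² = 1.27 m².
Q = σA(T⁴ − T_s⁴). T⁴ − T_s⁴ = (1184)⁴ − (405)⁴ = 1.97×10^12 − 2.69×10^10 = 1.94×10^12 K⁴.
Q = 5.67×10⁻⁸ × 1.27 × 1.94×10^12 = 1.40×10^5 W.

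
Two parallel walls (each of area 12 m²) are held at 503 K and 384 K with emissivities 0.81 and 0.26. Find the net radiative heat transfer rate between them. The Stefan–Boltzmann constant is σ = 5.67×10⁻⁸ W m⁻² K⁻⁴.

For two large parallel gray plates, q = σ(T₁⁴ − T₂⁴) / (1/ε₁ + 1/ε₂ − 1).
1/ε₁ + 1/ε₂ − 1 = 1/0.81 + 1/0.26 − 1 = 4.081.
T₁⁴ − T₂⁴ = 6.40×10^10 − 2.17×10^10 = 4.23×10^10 K⁴.
q = 5.67×10⁻⁸ × 4.23×10^10 / 4.081 = 587 W/m².
Q = q·A = 587 × 12 = 7050 W.

Q ≈ 7050 W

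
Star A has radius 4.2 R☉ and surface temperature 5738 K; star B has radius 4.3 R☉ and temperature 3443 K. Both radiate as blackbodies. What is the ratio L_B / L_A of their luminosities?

L = 4πR²σT⁴ ∝ R²T⁴, so L_B/L_A = (4.3/4.2)² × (3443/5738)⁴ = 1.05 × 0.130 = 0.136.

L_B/L_A ≈ 0.136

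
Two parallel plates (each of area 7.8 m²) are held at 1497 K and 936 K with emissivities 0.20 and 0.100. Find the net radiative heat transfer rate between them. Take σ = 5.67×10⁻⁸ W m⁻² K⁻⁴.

For two large parallel gray plates, q = σ(T₁⁴ − T₂⁴) / (1/ε₁ + 1/ε₂ − 1).
1/ε₁ + 1/ε₂ − 1 = 1/0.20 + 1/0.100 − 1 = 14.00.
T₁⁴ − T₂⁴ = 5.02×10^12 − 7.68×10^11 = 4.25×10^12 K⁴.
q = 5.67×10⁻⁸ × 4.25×10^12 / 14.00 = 17200 W/m².
Q = q·A = 17200 × 7.8 = 1.34×10^5 W.

Q ≈ 1.34×10^5 W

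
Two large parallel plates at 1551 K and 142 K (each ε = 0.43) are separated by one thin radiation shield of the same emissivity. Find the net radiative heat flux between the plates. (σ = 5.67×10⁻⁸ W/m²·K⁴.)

Each of the 2 gaps contributes resistance (2/ε − 1) = 2/0.43 − 1 = 3.651; total = 7.302.
q = σ(T₁⁴ − T₂⁴) / 7.302 = 5.67×10⁻⁸ × 5.79×10^12 / 7.302 = 44900 W/m².

q ≈ 44900 W/m²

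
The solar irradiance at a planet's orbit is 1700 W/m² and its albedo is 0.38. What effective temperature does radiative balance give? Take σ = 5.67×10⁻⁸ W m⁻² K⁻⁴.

Power absorbed = (1−a)S·πR²; power emitted = 4πR²σT⁴. Equating and cancelling πR²:
T = ((1−a)S / 4σ)^(1/4) = (1050 / (4 × 5.67×10⁻⁸))^(1/4) = (4.65×10^9)^(1/4).
T = 261 K.

T ≈ 261 K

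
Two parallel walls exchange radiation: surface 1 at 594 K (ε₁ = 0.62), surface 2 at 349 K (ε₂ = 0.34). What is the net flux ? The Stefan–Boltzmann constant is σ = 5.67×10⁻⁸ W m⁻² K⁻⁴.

q ≈ 1750 W/m²

For two large parallel gray plates, q = σ(T₁⁴ − T₂⁴) / (1/ε₁ + 1/ε₂ − 1).
1/ε₁ + 1/ε₂ − 1 = 1/0.62 + 1/0.34 − 1 = 3.554.
T₁⁴ − T₂⁴ = 1.24×10^11 − 1.48×10^10 = 1.10×10^11 K⁴.
q = 5.67×10⁻⁸ × 1.10×10^11 / 3.554 = 1750 W/m².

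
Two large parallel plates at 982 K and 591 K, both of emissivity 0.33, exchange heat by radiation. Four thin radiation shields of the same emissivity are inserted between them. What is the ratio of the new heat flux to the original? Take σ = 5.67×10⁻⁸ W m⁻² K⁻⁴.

ratio ≈ 0.200

With N identical shields there are N+1 = 5 gaps in series, each with the same radiative resistance, so the flux falls to 1/(N+1) of its unshielded value.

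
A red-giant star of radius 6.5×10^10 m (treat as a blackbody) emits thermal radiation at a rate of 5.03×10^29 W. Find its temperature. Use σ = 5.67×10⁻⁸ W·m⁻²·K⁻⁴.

T ≈ 3600 K

A = 4πr² = 4π × (6.5×10^10)² = 5.31×10^22 m².
From P = σAT⁴, T = (P / σA)^(1/4) = (5.03×10^29 / (5.67×10⁻⁸ × 5.31×10^22))^(1/4).
T = (1.67×10^14)^(1/4) = 3600 K.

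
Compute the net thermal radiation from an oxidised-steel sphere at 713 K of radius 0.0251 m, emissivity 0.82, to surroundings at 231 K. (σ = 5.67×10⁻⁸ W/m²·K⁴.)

Q ≈ 94.1 W

A = 4πr² = 4π × (0.0251)² = 7.92×10^-3 m².
Q = εσA(T⁴ − T_s⁴). T⁴ − T_s⁴ = (713)⁴ − (231)⁴ = 2.58×10^11 − 2.85×10^9 = 2.56×10^11 K⁴.
Q = 0.82 × 5.67×10⁻⁸ × 7.92×10^-3 × 2.56×10^11 = 94.1 W.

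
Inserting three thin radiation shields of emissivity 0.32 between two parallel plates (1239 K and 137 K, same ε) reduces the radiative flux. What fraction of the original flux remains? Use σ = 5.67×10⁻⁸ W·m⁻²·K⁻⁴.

With N identical shields there are N+1 = 4 gaps in series, each with the same radiative resistance, so the flux falls to 1/(N+1) of its unshielded value.

ratio ≈ 0.250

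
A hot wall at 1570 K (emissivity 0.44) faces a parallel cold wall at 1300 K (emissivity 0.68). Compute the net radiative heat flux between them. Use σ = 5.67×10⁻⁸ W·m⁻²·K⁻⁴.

q ≈ 66500 W/m²

For two large parallel gray plates, q = σ(T₁⁴ − T₂⁴) / (1/ε₁ + 1/ε₂ − 1).
1/ε₁ + 1/ε₂ − 1 = 1/0.44 + 1/0.68 − 1 = 2.743.
T₁⁴ − T₂⁴ = 6.08×10^12 − 2.86×10^12 = 3.22×10^12 K⁴.
q = 5.67×10⁻⁸ × 3.22×10^12 / 2.743 = 66500 W/m².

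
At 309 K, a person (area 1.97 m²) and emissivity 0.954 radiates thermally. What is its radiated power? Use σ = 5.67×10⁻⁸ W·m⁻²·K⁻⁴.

P = εσAT⁴ = 0.954 × 5.67×10⁻⁸ × 1.97 × (309)⁴ = 0.954 × 5.67×10⁻⁸ × 1.97 × 9.12×10^9.
P = 971 W.

P ≈ 971 W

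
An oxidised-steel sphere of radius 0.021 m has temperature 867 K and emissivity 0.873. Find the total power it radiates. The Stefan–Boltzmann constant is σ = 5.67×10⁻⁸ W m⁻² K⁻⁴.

P ≈ 155 W

A = 4πr² = 4π × (0.021)² = 5.54×10^-3 m².
Stefan–Boltzmann: P = εσAT⁴ = 0.873 × 5.67×10⁻⁸ × 5.54×10^-3 × (867)⁴ = 0.873 × 5.67×10⁻⁸ × 5.54×10^-3 × 5.65×10^11.
P = 155 W.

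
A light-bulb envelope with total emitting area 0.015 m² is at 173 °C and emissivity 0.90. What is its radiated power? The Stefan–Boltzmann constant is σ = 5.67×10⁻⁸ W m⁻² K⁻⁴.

173 °C = 446 K.
Stefan–Boltzmann: P = εσAT⁴ = 0.90 × 5.67×10⁻⁸ × 0.0150 × (446)⁴ = 0.90 × 5.67×10⁻⁸ × 0.0150 × 3.96×10^10.
P = 30.3 W.

P ≈ 30.3 W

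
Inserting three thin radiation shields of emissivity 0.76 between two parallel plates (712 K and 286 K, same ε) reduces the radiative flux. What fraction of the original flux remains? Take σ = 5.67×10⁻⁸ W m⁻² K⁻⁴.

With N identical shields there are N+1 = 4 gaps in series, each with the same radiative resistance, so the flux falls to 1/(N+1) of its unshielded value.

ratio ≈ 0.250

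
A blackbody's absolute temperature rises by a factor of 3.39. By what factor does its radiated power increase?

factor ≈ 132

P ∝ T⁴, so the power scales as (3.39)⁴ = 132.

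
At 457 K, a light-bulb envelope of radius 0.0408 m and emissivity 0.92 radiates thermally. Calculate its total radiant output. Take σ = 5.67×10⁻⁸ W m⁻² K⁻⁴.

P ≈ 47.6 W

A = 4πr² = 4π × (0.0408)² = 0.0209 m².
Stefan–Boltzmann: P = εσAT⁴ = 0.92 × 5.67×10⁻⁸ × 0.0209 × (457)⁴ = 0.92 × 5.67×10⁻⁸ × 0.0209 × 4.36×10^10.
P = 47.6 W.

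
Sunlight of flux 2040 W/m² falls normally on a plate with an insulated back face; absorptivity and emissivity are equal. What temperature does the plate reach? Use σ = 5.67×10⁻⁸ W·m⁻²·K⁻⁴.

Absorbed flux αS = emitted flux εσT⁴ (one radiating face); with α = ε, T = (S/σ)^(1/4).
T = (2040 / 5.67×10⁻⁸)^(1/4) = (3.60×10^10)^(1/4).
T = 436 K.

T ≈ 436 K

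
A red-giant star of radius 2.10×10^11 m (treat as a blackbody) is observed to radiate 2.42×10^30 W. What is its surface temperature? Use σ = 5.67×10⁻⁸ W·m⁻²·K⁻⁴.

T ≈ 2960 K

A = 4πr² = 4π × (2.10×10^11)² = 5.54×10^23 m².
From P = σAT⁴, T = (P / σA)^(1/4) = (2.42×10^30 / (5.67×10⁻⁸ × 5.54×10^23))^(1/4).
T = (7.70×10^13)^(1/4) = 2960 K.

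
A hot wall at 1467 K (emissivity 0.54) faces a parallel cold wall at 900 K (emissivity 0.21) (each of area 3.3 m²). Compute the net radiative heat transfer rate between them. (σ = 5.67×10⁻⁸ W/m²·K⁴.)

For two large parallel gray plates, q = σ(T₁⁴ − T₂⁴) / (1/ε₁ + 1/ε₂ − 1).
1/ε₁ + 1/ε₂ − 1 = 1/0.54 + 1/0.21 − 1 = 5.614.
T₁⁴ − T₂⁴ = 4.63×10^12 − 6.56×10^11 = 3.98×10^12 K⁴.
q = 5.67×10⁻⁸ × 3.98×10^12 / 5.614 = 40200 W/m².
Q = q·A = 40200 × 3.3 = 1.33×10^5 W.

Q ≈ 1.33×10^5 W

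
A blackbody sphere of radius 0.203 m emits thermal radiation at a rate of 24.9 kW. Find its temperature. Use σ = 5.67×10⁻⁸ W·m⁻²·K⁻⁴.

T ≈ 960 K

A = 4πr² = 4π × (0.203)² = 0.518 m².
From P = σAT⁴, T = (P / σA)^(1/4) = (24900 / (5.67×10⁻⁸ × 0.518))^(1/4).
T = (8.48×10^11)^(1/4) = 960 K.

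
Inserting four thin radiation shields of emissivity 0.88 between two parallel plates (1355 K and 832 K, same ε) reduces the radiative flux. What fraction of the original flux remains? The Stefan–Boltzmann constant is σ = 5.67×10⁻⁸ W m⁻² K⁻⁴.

With N identical shields there are N+1 = 5 gaps in series, each with the same radiative resistance, so the flux falls to 1/(N+1) of its unshielded value.

ratio ≈ 0.200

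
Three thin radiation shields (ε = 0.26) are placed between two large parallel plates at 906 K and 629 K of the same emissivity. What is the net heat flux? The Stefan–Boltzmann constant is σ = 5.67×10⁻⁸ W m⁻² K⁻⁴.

q ≈ 1100 W/m²

Each of the 4 gaps contributes resistance (2/ε − 1) = 2/0.26 − 1 = 6.692; total = 26.77.
q = σ(T₁⁴ − T₂⁴) / 26.77 = 5.67×10⁻⁸ × 5.17×10^11 / 26.77 = 1100 W/m².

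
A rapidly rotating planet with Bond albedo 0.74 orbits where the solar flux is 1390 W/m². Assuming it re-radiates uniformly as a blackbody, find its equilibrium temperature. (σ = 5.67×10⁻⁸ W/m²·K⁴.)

T ≈ 200 K

Power absorbed = (1−a)S·πR²; power emitted = 4πR²σT⁴. Equating and cancelling πR²:
T = ((1−a)S / 4σ)^(1/4) = (361 / (4 × 5.67×10⁻⁸))^(1/4) = (1.59×10^9)^(1/4).
T = 200 K.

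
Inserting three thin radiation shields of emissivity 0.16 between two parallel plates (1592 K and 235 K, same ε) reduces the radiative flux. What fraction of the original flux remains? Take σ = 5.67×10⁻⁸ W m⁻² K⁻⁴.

With N identical shields there are N+1 = 4 gaps in series, each with the same radiative resistance, so the flux falls to 1/(N+1) of its unshielded value.

ratio ≈ 0.250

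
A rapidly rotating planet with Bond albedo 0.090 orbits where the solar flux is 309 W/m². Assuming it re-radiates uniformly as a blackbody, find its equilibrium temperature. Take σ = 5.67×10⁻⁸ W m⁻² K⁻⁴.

Power absorbed = (1−a)S·πR²; power emitted = 4πR²σT⁴. Equating and cancelling πR²:
T = ((1−a)S / 4σ)^(1/4) = (281 / (4 × 5.67×10⁻⁸))^(1/4) = (1.24×10^9)^(1/4).
T = 188 K.

T ≈ 188 K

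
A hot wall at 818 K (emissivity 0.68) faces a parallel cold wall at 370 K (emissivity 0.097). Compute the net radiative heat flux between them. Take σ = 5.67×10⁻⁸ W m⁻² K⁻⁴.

For two large parallel gray plates, q = σ(T₁⁴ − T₂⁴) / (1/ε₁ + 1/ε₂ − 1).
1/ε₁ + 1/ε₂ − 1 = 1/0.68 + 1/0.097 − 1 = 10.78.
T₁⁴ − T₂⁴ = 4.48×10^11 − 1.87×10^10 = 4.29×10^11 K⁴.
q = 5.67×10⁻⁸ × 4.29×10^11 / 10.78 = 2260 W/m².

q ≈ 2260 W/m²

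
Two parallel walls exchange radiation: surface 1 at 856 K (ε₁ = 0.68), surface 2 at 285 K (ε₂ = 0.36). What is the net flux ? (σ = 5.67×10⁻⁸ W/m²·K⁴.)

q ≈ 9260 W/m²

For two large parallel gray plates, q = σ(T₁⁴ − T₂⁴) / (1/ε₁ + 1/ε₂ − 1).
1/ε₁ + 1/ε₂ − 1 = 1/0.68 + 1/0.36 − 1 = 3.248.
T₁⁴ − T₂⁴ = 5.37×10^11 − 6.60×10^9 = 5.30×10^11 K⁴.
q = 5.67×10⁻⁸ × 5.30×10^11 / 3.248 = 9260 W/m².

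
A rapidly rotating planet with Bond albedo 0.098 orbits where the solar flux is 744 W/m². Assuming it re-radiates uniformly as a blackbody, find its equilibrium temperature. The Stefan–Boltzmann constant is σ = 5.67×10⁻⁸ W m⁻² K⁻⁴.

T ≈ 233 K

Power absorbed = (1−a)S·πR²; power emitted = 4πR²σT⁴. Equating and cancelling πR²:
T = ((1−a)S / 4σ)^(1/4) = (671 / (4 × 5.67×10⁻⁸))^(1/4) = (2.96×10^9)^(1/4).
T = 233 K.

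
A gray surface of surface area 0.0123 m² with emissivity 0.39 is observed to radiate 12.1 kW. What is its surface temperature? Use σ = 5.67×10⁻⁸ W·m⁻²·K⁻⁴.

From P = εσAT⁴, T = (P / εσA)^(1/4) = (12100 / (0.39 × 5.67×10⁻⁸ × 0.0123))^(1/4).
T = (4.45×10^13)^(1/4) = 2580 K.

T ≈ 2580 K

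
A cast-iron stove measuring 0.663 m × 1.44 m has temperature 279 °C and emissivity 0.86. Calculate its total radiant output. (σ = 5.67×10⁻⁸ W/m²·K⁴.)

P ≈ 4320 W

A = 0.663 × 1.44 = 0.955 m².
279 °C = 552 K.
Stefan–Boltzmann: P = εσAT⁴ = 0.86 × 5.67×10⁻⁸ × 0.955 × (552)⁴ = 0.86 × 5.67×10⁻⁸ × 0.955 × 9.28×10^10.
P = 4320 W.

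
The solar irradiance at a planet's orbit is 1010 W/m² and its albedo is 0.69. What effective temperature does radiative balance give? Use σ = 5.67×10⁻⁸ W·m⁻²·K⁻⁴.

Power absorbed = (1−a)S·πR²; power emitted = 4πR²σT⁴. Equating and cancelling πR²:
T = ((1−a)S / 4σ)^(1/4) = (313 / (4 × 5.67×10⁻⁸))^(1/4) = (1.38×10^9)^(1/4).
T = 193 K.

T ≈ 193 K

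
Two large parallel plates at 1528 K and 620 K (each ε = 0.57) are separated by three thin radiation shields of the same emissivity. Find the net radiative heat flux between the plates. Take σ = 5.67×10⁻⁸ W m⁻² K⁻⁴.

q ≈ 30000 W/m²

Each of the 4 gaps contributes resistance (2/ε − 1) = 2/0.57 − 1 = 2.509; total = 10.04.
q = σ(T₁⁴ − T₂⁴) / 10.04 = 5.67×10⁻⁸ × 5.30×10^12 / 10.04 = 30000 W/m².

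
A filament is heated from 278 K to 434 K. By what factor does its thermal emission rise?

ratio ≈ 5.94

P ∝ T⁴, so the ratio is (434/278)⁴ = (1.561)⁴ = 5.94.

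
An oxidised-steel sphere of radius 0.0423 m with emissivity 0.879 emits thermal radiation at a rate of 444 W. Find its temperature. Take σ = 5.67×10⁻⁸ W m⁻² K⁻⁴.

T ≈ 793 K

A = 4πr² = 4π × (0.0423)² = 0.0225 m².
From P = εσAT⁴, T = (P / εσA)^(1/4) = (444 / (0.879 × 5.67×10⁻⁸ × 0.0225))^(1/4).
T = (3.96×10^11)^(1/4) = 793 K.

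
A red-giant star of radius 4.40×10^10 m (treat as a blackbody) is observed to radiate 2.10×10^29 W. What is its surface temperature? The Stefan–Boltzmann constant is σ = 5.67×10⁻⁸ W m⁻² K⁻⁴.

A = 4πr² = 4π × (4.40×10^10)² = 2.43×10^22 m².
From P = σAT⁴, T = (P / σA)^(1/4) = (2.10×10^29 / (5.67×10⁻⁸ × 2.43×10^22))^(1/4).
T = (1.52×10^14)^(1/4) = 3510 K.

T ≈ 3510 K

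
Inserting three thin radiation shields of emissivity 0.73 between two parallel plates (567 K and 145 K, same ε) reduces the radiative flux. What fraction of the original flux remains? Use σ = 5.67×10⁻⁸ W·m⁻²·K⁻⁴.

ratio ≈ 0.250

With N identical shields there are N+1 = 4 gaps in series, each with the same radiative resistance, so the flux falls to 1/(N+1) of its unshielded value.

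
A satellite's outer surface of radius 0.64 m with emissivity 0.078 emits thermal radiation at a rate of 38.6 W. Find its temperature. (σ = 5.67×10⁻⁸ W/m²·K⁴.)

A = 4πr² = 4π × (0.64)² = 5.15 m².
From P = εσAT⁴, T = (P / εσA)^(1/4) = (38.6 / (0.078 × 5.67×10⁻⁸ × 5.15))^(1/4).
T = (1.70×10^9)^(1/4) = 203 K.

T ≈ 203 K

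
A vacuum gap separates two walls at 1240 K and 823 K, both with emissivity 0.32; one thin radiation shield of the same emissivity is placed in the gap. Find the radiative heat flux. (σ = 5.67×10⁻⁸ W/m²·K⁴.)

q ≈ 10300 W/m²

Each of the 2 gaps contributes resistance (2/ε − 1) = 2/0.32 − 1 = 5.250; total = 10.50.
q = σ(T₁⁴ − T₂⁴) / 10.50 = 5.67×10⁻⁸ × 1.91×10^12 / 10.50 = 10300 W/m².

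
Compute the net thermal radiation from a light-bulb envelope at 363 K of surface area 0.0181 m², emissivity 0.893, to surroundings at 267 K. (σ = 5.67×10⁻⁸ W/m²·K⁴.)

Q = εσA(T⁴ − T_s⁴). T⁴ − T_s⁴ = (363)⁴ − (267)⁴ = 1.74×10^10 − 5.08×10^9 = 1.23×10^10 K⁴.
Q = 0.893 × 5.67×10⁻⁸ × 0.0181 × 1.23×10^10 = 11.3 W.

Q ≈ 11.3 W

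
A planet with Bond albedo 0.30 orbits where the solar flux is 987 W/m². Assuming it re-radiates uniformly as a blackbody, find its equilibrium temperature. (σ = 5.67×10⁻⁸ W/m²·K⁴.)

T ≈ 235 K

Power absorbed = (1−a)S·πR²; power emitted = 4πR²σT⁴. Equating and cancelling πR²:
T = ((1−a)S / 4σ)^(1/4) = (691 / (4 × 5.67×10⁻⁸))^(1/4) = (3.05×10^9)^(1/4).
T = 235 K.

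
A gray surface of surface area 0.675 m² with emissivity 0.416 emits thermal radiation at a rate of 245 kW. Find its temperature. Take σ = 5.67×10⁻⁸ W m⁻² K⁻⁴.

T ≈ 1980 K

From P = εσAT⁴, T = (P / εσA)^(1/4) = (2.45×10^5 / (0.416 × 5.67×10⁻⁸ × 0.675))^(1/4).
T = (1.54×10^13)^(1/4) = 1980 K.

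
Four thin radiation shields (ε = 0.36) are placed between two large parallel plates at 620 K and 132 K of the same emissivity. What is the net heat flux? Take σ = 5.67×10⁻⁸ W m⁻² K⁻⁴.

q ≈ 367 W/m²

Each of the 5 gaps contributes resistance (2/ε − 1) = 2/0.36 − 1 = 4.556; total = 22.78.
q = σ(T₁⁴ − T₂⁴) / 22.78 = 5.67×10⁻⁸ × 1.47×10^11 / 22.78 = 367 W/m².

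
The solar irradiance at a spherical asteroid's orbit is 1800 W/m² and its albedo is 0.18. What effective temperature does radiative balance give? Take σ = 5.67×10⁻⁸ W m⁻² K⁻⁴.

Power absorbed = (1−a)S·πR²; power emitted = 4πR²σT⁴. Equating and cancelling πR²:
T = ((1−a)S / 4σ)^(1/4) = (1480 / (4 × 5.67×10⁻⁸))^(1/4) = (6.51×10^9)^(1/4).
T = 284 K.

T ≈ 284 K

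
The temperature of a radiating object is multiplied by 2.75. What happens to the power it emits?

factor ≈ 57.2

P ∝ T⁴, so the power scales as (2.75)⁴ = 57.2.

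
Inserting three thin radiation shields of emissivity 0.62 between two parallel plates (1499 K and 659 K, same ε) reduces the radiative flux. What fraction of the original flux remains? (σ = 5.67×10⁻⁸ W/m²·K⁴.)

With N identical shields there are N+1 = 4 gaps in series, each with the same radiative resistance, so the flux falls to 1/(N+1) of its unshielded value.

ratio ≈ 0.250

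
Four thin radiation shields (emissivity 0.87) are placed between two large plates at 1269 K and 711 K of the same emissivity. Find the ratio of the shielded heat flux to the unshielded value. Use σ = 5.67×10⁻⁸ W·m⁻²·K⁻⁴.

ratio ≈ 0.200

With N identical shields there are N+1 = 5 gaps in series, each with the same radiative resistance, so the flux falls to 1/(N+1) of its unshielded value.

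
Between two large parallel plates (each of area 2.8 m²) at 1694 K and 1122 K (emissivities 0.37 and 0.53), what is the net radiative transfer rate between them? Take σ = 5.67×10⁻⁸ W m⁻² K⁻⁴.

For two large parallel gray plates, q = σ(T₁⁴ − T₂⁴) / (1/ε₁ + 1/ε₂ − 1).
1/ε₁ + 1/ε₂ − 1 = 1/0.37 + 1/0.53 − 1 = 3.589.
T₁⁴ − T₂⁴ = 8.23×10^12 − 1.58×10^12 = 6.65×10^12 K⁴.
q = 5.67×10⁻⁸ × 6.65×10^12 / 3.589 = 1.05×10^5 W/m².
Q = q·A = 1.05×10^5 × 2.8 = 2.94×10^5 W.

Q ≈ 2.94×10^5 W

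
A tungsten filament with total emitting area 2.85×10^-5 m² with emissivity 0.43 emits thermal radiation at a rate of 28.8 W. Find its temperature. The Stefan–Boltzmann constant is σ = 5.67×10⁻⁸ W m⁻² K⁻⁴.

From P = εσAT⁴, T = (P / εσA)^(1/4) = (28.8 / (0.43 × 5.67×10⁻⁸ × 2.85×10^-5))^(1/4).
T = (4.14×10^13)^(1/4) = 2540 K.

T ≈ 2540 K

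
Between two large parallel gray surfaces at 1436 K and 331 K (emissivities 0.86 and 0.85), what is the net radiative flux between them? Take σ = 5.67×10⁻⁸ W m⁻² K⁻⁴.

q ≈ 1.80×10^5 W/m²

For two large parallel gray plates, q = σ(T₁⁴ − T₂⁴) / (1/ε₁ + 1/ε₂ − 1).
1/ε₁ + 1/ε₂ − 1 = 1/0.86 + 1/0.85 − 1 = 1.339.
T₁⁴ − T₂⁴ = 4.25×10^12 − 1.20×10^10 = 4.24×10^12 K⁴.
q = 5.67×10⁻⁸ × 4.24×10^12 / 1.339 = 1.80×10^5 W/m².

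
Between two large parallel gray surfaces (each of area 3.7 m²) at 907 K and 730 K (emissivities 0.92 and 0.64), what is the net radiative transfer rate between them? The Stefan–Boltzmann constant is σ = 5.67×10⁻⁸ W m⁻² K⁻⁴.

Q ≈ 50000 W

For two large parallel gray plates, q = σ(T₁⁴ − T₂⁴) / (1/ε₁ + 1/ε₂ − 1).
1/ε₁ + 1/ε₂ − 1 = 1/0.92 + 1/0.64 − 1 = 1.649.
T₁⁴ − T₂⁴ = 6.77×10^11 − 2.84×10^11 = 3.93×10^11 K⁴.
q = 5.67×10⁻⁸ × 3.93×10^11 / 1.649 = 13500 W/m².
Q = q·A = 13500 × 3.7 = 50000 W.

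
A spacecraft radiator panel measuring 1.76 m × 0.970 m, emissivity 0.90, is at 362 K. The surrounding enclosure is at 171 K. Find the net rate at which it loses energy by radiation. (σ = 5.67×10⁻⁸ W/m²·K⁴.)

A = 1.76 × 0.970 = 1.71 m².
Q = εσA(T⁴ − T_s⁴). T⁴ − T_s⁴ = (362)⁴ − (171)⁴ = 1.72×10^10 − 8.55×10^8 = 1.63×10^10 K⁴.
Q = 0.90 × 5.67×10⁻⁸ × 1.71 × 1.63×10^10 = 1420 W.

Q ≈ 1420 W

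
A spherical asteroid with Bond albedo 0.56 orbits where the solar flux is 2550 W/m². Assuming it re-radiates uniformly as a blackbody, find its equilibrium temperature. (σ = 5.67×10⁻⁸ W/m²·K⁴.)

Power absorbed = (1−a)S·πR²; power emitted = 4πR²σT⁴. Equating and cancelling πR²:
T = ((1−a)S / 4σ)^(1/4) = (1120 / (4 × 5.67×10⁻⁸))^(1/4) = (4.95×10^9)^(1/4).
T = 265 K.

T ≈ 265 K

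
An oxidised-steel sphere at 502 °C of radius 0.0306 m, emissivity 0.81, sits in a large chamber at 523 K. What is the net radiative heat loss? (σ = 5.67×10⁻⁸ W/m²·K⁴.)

Q ≈ 155 W

A = 4πr² = 4π × (0.0306)² = 0.0118 m².
Convert: 502 °C = 775 K.
Q = εσA(T⁴ − T_s⁴). T⁴ − T_s⁴ = (775)⁴ − (523)⁴ = 3.61×10^11 − 7.48×10^10 = 2.86×10^11 K⁴.
Q = 0.81 × 5.67×10⁻⁸ × 0.0118 × 2.86×10^11 = 155 W.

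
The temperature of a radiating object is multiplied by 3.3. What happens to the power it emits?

P ∝ T⁴, so the power scales as (3.3)⁴ = 119.

factor ≈ 119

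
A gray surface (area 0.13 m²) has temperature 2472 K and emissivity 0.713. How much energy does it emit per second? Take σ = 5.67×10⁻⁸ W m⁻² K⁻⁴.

P = εσAT⁴ = 0.713 × 5.67×10⁻⁸ × 0.130 × (2472)⁴ = 0.713 × 5.67×10⁻⁸ × 0.130 × 3.73×10^13.
P = 1.96×10^5 W.

P ≈ 1.96×10^5 W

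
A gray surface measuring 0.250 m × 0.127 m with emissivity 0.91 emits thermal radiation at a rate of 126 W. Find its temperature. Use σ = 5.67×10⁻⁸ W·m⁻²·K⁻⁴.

T ≈ 527 K

A = 0.250 × 0.127 = 0.0318 m².
From P = εσAT⁴, T = (P / εσA)^(1/4) = (126 / (0.91 × 5.67×10⁻⁸ × 0.0318))^(1/4).
T = (7.69×10^10)^(1/4) = 527 K.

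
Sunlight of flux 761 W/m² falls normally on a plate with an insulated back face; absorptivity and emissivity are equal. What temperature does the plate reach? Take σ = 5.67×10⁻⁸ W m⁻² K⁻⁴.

Absorbed flux αS = emitted flux εσT⁴ (one radiating face); with α = ε, T = (S/σ)^(1/4).
T = (761 / 5.67×10⁻⁸)^(1/4) = (1.34×10^10)^(1/4).
T = 340 K.

T ≈ 340 K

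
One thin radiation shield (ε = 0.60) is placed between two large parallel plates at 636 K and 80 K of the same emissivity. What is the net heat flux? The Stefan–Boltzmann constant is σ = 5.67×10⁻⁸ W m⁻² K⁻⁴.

q ≈ 1990 W/m²

Each of the 2 gaps contributes resistance (2/ε − 1) = 2/0.60 − 1 = 2.333; total = 4.667.
q = σ(T₁⁴ − T₂⁴) / 4.667 = 5.67×10⁻⁸ × 1.64×10^11 / 4.667 = 1990 W/m².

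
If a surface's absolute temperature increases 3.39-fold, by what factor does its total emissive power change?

P ∝ T⁴, so the power scales as (3.39)⁴ = 132.

factor ≈ 132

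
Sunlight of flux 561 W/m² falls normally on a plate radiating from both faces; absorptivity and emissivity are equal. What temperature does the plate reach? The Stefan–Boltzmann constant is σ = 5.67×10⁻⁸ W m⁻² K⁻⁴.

Absorbed flux αS = emitted flux 2εσT⁴ per unit area; with α = ε this gives T = (S/2σ)^(1/4).
T = (561 / (2 × 5.67×10⁻⁸))^(1/4) = (4.95×10^9)^(1/4).
T = 265 K.

T ≈ 265 K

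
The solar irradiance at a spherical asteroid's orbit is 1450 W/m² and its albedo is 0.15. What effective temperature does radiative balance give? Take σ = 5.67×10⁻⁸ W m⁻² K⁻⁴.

T ≈ 272 K

Power absorbed = (1−a)S·πR²; power emitted = 4πR²σT⁴. Equating and cancelling πR²:
T = ((1−a)S / 4σ)^(1/4) = (1230 / (4 × 5.67×10⁻⁸))^(1/4) = (5.43×10^9)^(1/4).
T = 272 K.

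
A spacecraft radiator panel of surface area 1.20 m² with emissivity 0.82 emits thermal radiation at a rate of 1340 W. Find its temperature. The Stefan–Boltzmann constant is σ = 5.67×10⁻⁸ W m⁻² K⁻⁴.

T ≈ 394 K

From P = εσAT⁴, T = (P / εσA)^(1/4) = (1340 / (0.82 × 5.67×10⁻⁸ × 1.20))^(1/4).
T = (2.40×10^10)^(1/4) = 394 K.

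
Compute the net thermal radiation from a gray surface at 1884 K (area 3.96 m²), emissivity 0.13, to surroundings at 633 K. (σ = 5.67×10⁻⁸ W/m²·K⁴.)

Q = εσA(T⁴ − T_s⁴). T⁴ − T_s⁴ = (1884)⁴ − (633)⁴ = 1.26×10^13 − 1.61×10^11 = 1.24×10^13 K⁴.
Q = 0.13 × 5.67×10⁻⁸ × 3.96 × 1.24×10^13 = 3.63×10^5 W.

Q ≈ 3.63×10^5 W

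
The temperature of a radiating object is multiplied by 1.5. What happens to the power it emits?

factor ≈ 5.06

P ∝ T⁴, so the power scales as (1.5)⁴ = 5.06.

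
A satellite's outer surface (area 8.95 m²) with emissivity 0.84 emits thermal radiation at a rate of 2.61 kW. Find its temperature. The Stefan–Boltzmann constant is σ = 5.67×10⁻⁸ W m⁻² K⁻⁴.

T ≈ 280 K

From P = εσAT⁴, T = (P / εσA)^(1/4) = (2610 / (0.84 × 5.67×10⁻⁸ × 8.95))^(1/4).
T = (6.12×10^9)^(1/4) = 280 K.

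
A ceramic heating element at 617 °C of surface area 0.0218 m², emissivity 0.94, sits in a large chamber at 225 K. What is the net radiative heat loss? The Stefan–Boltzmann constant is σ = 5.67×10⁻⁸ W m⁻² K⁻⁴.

Q ≈ 726 W

Convert: 617 °C = 890 K.
Q = εσA(T⁴ − T_s⁴). T⁴ − T_s⁴ = (890)⁴ − (225)⁴ = 6.27×10^11 − 2.56×10^9 = 6.25×10^11 K⁴.
Q = 0.94 × 5.67×10⁻⁸ × 0.0218 × 6.25×10^11 = 726 W.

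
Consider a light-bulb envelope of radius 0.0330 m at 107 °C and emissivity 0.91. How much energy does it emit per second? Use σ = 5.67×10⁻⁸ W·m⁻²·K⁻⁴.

A = 4πr² = 4π × (0.0330)² = 0.0137 m².
107 °C = 380 K.
P = εσAT⁴ = 0.91 × 5.67×10⁻⁸ × 0.0137 × (380)⁴ = 0.91 × 5.67×10⁻⁸ × 0.0137 × 2.09×10^10.
P = 14.7 W.

P ≈ 14.7 W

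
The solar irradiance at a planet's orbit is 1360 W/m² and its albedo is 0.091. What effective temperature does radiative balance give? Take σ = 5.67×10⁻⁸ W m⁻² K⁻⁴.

T ≈ 272 K

Power absorbed = (1−a)S·πR²; power emitted = 4πR²σT⁴. Equating and cancelling πR²:
T = ((1−a)S / 4σ)^(1/4) = (1240 / (4 × 5.67×10⁻⁸))^(1/4) = (5.45×10^9)^(1/4).
T = 272 K.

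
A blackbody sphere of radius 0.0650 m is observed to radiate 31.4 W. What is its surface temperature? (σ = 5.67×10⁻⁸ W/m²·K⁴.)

A = 4πr² = 4π × (0.0650)² = 0.0531 m².
From P = σAT⁴, T = (P / σA)^(1/4) = (31.4 / (5.67×10⁻⁸ × 0.0531))^(1/4).
T = (1.04×10^10)^(1/4) = 320 K.

T ≈ 320 K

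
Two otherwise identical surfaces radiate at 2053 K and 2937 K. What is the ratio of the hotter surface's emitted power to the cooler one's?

ratio ≈ 4.19

P ∝ T⁴, so the ratio is (2937/2053)⁴ = (1.431)⁴ = 4.19.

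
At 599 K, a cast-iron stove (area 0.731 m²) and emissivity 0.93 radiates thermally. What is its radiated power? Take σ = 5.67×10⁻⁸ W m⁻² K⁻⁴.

P = εσAT⁴ = 0.93 × 5.67×10⁻⁸ × 0.731 × (599)⁴ = 0.93 × 5.67×10⁻⁸ × 0.731 × 1.29×10^11.
P = 4960 W.

P ≈ 4960 W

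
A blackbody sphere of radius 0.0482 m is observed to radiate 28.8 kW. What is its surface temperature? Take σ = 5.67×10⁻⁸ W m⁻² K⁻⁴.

A = 4πr² = 4π × (0.0482)² = 0.0292 m².
From P = σAT⁴, T = (P / σA)^(1/4) = (28800 / (5.67×10⁻⁸ × 0.0292))^(1/4).
T = (1.74×10^13)^(1/4) = 2040 K.

T ≈ 2040 K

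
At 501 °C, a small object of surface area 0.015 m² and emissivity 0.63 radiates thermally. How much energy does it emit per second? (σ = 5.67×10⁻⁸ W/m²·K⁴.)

P ≈ 192 W

501 °C = 774 K.
P = εσAT⁴ = 0.63 × 5.67×10⁻⁸ × 0.0150 × (774)⁴ = 0.63 × 5.67×10⁻⁸ × 0.0150 × 3.59×10^11.
P = 192 W.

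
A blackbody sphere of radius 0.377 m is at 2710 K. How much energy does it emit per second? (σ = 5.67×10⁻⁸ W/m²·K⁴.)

A = 4πr² = 4π × (0.377)² = 1.79 m².
P = σAT⁴ = 5.67×10⁻⁸ × 1.79 × (2710)⁴ = 5.67×10⁻⁸ × 1.79 × 5.39×10^13.
P = 5.46×10^6 W.

P ≈ 5.46×10^6 W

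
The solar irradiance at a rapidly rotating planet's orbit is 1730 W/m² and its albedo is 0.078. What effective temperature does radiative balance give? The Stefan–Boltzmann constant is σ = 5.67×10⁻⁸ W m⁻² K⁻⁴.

T ≈ 290 K

Power absorbed = (1−a)S·πR²; power emitted = 4πR²σT⁴. Equating and cancelling πR²:
T = ((1−a)S / 4σ)^(1/4) = (1600 / (4 × 5.67×10⁻⁸))^(1/4) = (7.03×10^9)^(1/4).
T = 290 K.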